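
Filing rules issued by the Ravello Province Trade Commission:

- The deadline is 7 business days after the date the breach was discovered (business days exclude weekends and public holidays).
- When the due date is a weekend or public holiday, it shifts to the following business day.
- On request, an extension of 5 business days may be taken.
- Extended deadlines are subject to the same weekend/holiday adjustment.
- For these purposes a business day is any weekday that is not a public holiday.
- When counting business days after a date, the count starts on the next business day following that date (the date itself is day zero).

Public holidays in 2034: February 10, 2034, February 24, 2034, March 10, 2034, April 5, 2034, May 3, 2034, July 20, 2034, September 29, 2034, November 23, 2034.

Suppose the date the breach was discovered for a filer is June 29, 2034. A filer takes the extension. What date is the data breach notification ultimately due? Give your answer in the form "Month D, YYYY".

7 business days after June 29, 2034, excluding weekends and holidays, is July 10, 2034.
July 10, 2034 is a Monday and not a listed holiday, so it stands.
The 5-business-day extension runs from July 10, 2034 to July 17, 2034.
July 17, 2034 falls on a Monday, which is a business day, so no adjustment is needed.
Final deadline: July 17, 2034.

July 17, 2034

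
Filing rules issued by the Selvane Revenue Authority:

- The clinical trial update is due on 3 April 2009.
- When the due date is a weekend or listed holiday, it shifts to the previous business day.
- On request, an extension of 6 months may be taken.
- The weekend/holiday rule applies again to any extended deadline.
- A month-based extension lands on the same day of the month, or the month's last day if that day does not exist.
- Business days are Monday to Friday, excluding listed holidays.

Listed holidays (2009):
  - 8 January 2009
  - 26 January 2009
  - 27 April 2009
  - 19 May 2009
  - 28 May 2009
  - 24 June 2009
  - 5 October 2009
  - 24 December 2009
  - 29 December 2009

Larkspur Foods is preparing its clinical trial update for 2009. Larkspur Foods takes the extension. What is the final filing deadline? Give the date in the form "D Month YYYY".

The statutory due date is 3 April 2009.
3 April 2009 falls on a Friday, which is a business day, so no adjustment is needed.
The 6 months extension carries 3 April 2009 to 3 October 2009.
3 October 2009 falls on a Saturday. Rolling to the preceding business day gives 2 October 2009, a Friday.
Deadline: 2 October 2009.

2 October 2009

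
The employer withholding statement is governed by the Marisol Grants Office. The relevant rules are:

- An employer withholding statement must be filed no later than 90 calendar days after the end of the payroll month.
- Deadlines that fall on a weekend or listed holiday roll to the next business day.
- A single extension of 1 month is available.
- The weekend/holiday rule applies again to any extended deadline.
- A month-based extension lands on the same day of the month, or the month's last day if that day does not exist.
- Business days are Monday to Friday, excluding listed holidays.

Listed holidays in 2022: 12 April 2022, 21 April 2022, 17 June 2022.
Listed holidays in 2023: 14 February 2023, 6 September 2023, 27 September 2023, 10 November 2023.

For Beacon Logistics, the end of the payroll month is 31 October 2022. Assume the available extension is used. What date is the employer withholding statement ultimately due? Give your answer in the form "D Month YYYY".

28 February 2023

From 31 October 2022, 90 calendar days later is 29 January 2023.
29 January 2023 falls on a Sunday. Rolling to the next business day gives 30 January 2023, a Monday.
Applying the 1 month extension: 1 month after 30 January 2023 is 28 February 2023 (day 30 does not exist in February, so the month's last day is used).
Since 28 February 2023 is a Tuesday and not a holiday, the date is unchanged.
Deadline: 28 February 2023.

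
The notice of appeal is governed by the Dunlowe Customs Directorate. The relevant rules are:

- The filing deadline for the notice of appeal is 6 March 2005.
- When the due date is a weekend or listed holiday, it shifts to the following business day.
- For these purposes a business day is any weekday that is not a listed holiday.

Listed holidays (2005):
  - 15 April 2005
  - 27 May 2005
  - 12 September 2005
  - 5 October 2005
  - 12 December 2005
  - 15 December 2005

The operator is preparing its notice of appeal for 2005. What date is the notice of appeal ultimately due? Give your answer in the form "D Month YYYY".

7 March 2005

Start from the fixed due date, 6 March 2005.
6 March 2005 falls on a Sunday. Rolling to the next business day gives 7 March 2005, a Monday.
So the filing is due 7 March 2005.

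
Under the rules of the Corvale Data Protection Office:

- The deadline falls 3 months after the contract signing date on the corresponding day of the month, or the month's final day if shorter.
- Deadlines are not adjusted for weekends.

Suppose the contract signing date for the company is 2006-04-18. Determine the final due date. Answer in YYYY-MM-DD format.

2006-07-18

3 months from 2006-04-18 is 2006-07-18.
2006-07-18 falls on a Tuesday. The rules make no weekend/holiday allowance, so it remains 2006-07-18.
Deadline: 2006-07-18.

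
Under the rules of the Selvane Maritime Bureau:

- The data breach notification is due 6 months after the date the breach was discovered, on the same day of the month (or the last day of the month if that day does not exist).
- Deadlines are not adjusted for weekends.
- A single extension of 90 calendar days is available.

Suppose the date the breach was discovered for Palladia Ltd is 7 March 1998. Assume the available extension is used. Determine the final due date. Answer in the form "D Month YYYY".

6 December 1998

Moving 6 months forward from 7 March 1998 on the corresponding day gives 7 September 1998.
No adjustment is made for weekends or holidays, so 7 September 1998 stands.
Add the 90 calendar-day extension to 7 September 1998: 6 December 1998.
6 December 1998 falls on a Sunday. The rules make no weekend/holiday allowance, so it remains 6 December 1998.
Deadline: 6 December 1998.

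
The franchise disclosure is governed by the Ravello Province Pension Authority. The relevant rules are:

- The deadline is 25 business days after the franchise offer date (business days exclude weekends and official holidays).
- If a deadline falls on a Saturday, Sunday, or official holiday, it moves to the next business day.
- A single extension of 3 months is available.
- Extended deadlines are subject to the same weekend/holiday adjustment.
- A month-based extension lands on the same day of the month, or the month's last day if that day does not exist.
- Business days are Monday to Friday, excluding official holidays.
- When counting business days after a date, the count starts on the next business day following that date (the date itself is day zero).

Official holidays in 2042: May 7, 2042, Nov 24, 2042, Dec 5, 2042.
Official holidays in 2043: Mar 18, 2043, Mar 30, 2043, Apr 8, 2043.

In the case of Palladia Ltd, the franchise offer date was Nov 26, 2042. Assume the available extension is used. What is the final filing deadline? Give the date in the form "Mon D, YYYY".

Counting 25 business days after Nov 26, 2042 (skipping weekends and listed holidays) reaches Jan 1, 2043.
Jan 1, 2043 (Thursday) is already a business day.
The 3 months extension carries Jan 1, 2043 to Apr 1, 2043.
Since Apr 1, 2043 is a Wednesday and not a holiday, the date is unchanged.
Deadline: Apr 1, 2043.

Apr 1, 2043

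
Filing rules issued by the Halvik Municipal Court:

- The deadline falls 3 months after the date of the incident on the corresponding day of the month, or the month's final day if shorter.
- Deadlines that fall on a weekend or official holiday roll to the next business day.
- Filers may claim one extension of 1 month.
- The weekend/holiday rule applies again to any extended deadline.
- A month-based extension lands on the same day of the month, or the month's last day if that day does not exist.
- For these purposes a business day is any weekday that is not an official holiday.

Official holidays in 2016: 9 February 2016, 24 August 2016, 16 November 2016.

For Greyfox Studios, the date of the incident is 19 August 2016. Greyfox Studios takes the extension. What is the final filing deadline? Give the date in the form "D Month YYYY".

21 December 2016

3 months after 19 August 2016, on the same day of the month, is 19 November 2016.
19 November 2016 is a Saturday, so it moves to the next business day, 21 November 2016 (Monday).
Add 1 month to 21 November 2016: 21 December 2016.
21 December 2016 (Wednesday) is already a business day.
So the filing is due 21 December 2016.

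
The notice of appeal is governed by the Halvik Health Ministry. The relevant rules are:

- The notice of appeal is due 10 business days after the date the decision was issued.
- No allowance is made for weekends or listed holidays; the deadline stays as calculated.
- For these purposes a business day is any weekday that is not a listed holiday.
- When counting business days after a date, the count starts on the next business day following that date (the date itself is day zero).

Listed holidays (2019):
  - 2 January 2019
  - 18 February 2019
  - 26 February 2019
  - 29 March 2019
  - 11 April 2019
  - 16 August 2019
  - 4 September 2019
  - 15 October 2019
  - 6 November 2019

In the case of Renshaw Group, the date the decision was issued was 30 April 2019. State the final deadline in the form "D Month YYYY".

14 May 2019

10 business days after 30 April 2019, excluding weekends and holidays, is 14 May 2019.
14 May 2019 falls on a Tuesday. The rules make no weekend/holiday allowance, so it remains 14 May 2019.
The final due date is 14 May 2019.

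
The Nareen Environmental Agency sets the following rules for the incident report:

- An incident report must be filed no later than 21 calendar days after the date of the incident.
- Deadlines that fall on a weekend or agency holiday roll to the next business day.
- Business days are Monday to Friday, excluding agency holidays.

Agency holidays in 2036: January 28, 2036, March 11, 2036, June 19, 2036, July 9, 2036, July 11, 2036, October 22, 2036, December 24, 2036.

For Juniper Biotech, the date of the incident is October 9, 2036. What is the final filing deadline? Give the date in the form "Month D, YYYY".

21 calendar days after October 9, 2036 is October 30, 2036.
October 30, 2036 falls on a Thursday, which is a business day, so no adjustment is needed.
Final deadline: October 30, 2036.

October 30, 2036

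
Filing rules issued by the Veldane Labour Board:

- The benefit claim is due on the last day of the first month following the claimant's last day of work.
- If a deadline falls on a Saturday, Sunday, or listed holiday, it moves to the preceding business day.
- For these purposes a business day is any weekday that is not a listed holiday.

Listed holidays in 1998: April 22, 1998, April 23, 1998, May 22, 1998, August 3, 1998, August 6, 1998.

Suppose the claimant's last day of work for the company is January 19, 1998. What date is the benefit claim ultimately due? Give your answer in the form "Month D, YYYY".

February 27, 1998

1 month after January 19, 1998 falls in February 1998; the last day of that month is February 28, 1998.
Because February 28, 1998 is a Saturday, the deadline becomes February 27, 1998 (Friday).
The final due date is February 27, 1998.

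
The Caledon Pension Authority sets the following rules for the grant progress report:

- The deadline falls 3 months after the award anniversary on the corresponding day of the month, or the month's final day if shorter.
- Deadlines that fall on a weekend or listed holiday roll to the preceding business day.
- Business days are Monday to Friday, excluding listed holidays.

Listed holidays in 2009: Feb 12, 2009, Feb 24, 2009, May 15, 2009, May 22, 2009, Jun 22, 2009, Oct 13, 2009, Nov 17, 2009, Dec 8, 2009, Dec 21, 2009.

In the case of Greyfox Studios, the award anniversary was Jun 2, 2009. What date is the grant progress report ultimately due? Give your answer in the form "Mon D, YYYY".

3 months from Jun 2, 2009 is Sep 2, 2009.
Sep 2, 2009 (Wednesday) is already a business day.
So the filing is due Sep 2, 2009.

Sep 2, 2009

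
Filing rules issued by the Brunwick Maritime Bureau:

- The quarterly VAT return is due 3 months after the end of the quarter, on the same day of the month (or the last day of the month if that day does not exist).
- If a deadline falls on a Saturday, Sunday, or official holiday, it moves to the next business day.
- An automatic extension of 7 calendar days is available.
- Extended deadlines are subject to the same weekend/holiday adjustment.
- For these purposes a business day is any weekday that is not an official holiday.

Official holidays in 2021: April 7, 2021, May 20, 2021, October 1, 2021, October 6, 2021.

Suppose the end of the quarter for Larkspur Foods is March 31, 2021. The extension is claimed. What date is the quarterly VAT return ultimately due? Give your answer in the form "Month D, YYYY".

July 7, 2021

3 months from March 31, 2021 is June 30, 2021 (day 31 does not exist in June, so the month's last day is used).
June 30, 2021 is a Wednesday and not a listed holiday, so it stands.
With the 7-day extension, June 30, 2021 becomes July 7, 2021.
July 7, 2021 is a Wednesday and not a listed holiday, so it stands.
The final due date is July 7, 2021.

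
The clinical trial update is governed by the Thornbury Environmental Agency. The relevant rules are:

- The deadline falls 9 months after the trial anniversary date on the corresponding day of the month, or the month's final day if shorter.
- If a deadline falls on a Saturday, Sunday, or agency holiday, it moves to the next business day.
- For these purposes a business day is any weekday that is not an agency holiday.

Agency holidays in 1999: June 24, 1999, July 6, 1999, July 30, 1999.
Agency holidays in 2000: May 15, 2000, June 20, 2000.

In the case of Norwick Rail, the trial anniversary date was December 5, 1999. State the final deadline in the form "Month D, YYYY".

9 months from December 5, 1999 is September 5, 2000.
September 5, 2000 falls on a Tuesday, which is a business day, so no adjustment is needed.
Deadline: September 5, 2000.

September 5, 2000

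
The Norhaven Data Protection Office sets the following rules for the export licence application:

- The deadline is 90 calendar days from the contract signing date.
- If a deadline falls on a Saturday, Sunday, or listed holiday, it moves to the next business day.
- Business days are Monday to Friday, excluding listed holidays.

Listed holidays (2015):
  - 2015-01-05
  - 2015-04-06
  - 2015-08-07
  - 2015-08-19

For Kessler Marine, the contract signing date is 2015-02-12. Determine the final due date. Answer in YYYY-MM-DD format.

2015-05-13

Adding 90 calendar days to 2015-02-12 gives 2015-05-13.
Since 2015-05-13 is a Wednesday and not a holiday, the date is unchanged.
So the filing is due 2015-05-13.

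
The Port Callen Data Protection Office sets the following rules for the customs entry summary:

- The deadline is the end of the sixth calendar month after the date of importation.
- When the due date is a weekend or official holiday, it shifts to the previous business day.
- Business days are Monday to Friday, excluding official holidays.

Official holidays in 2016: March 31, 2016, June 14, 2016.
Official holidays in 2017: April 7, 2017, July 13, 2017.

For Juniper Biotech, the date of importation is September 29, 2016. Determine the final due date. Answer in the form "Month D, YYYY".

6 months after September 29, 2016 falls in March 2017; the last day of that month is March 31, 2017.
Since March 31, 2017 is a Friday and not a holiday, the date is unchanged.
So the filing is due March 31, 2017.

March 31, 2017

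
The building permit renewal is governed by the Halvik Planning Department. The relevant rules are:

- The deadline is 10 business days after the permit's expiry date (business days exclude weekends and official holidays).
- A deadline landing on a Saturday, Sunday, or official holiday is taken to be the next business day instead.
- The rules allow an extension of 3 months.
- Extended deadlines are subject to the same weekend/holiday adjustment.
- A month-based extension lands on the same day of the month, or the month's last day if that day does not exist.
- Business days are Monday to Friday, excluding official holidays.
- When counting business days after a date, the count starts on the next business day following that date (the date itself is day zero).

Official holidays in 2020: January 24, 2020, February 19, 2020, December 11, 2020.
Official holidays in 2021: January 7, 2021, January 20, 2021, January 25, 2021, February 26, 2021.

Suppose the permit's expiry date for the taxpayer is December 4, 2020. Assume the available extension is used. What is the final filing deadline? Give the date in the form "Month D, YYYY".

Starting the day after December 4, 2020 and counting 10 business days lands on December 21, 2020.
December 21, 2020 falls on a Monday, which is a business day, so no adjustment is needed.
The 3 months extension carries December 21, 2020 to March 21, 2021.
March 21, 2021 is a Sunday; the next business day is March 22, 2021 (Monday).
The final due date is March 22, 2021.

March 22, 2021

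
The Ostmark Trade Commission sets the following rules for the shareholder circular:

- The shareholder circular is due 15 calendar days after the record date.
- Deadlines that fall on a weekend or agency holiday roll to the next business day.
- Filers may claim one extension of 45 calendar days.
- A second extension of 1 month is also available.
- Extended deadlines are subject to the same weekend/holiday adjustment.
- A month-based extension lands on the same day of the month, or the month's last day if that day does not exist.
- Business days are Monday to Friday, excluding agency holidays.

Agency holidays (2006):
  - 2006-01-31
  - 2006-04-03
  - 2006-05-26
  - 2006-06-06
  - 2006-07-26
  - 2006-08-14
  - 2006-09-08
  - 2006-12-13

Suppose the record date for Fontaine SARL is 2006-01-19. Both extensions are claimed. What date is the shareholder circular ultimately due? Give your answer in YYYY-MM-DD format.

2006-04-20

15 calendar days after 2006-01-19 is 2006-02-03.
2006-02-03 is a Friday and not a listed holiday, so it stands.
With the 45-day extension, 2006-02-03 becomes 2006-03-20.
2006-03-20 falls on a Monday, which is a business day, so no adjustment is needed.
The 1 month extension carries 2006-03-20 to 2006-04-20.
Since 2006-04-20 is a Thursday and not a holiday, the date is unchanged.
Deadline: 2006-04-20.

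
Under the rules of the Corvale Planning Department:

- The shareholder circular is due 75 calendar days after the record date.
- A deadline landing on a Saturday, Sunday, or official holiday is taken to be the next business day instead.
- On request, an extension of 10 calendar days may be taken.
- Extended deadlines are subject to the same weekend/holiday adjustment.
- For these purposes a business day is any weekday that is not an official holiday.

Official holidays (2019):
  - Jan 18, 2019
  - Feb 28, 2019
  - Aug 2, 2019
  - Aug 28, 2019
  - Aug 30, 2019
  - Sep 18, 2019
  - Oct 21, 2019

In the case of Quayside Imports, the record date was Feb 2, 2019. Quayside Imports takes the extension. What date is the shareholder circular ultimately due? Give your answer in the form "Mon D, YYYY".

75 calendar days after Feb 2, 2019 is Apr 18, 2019.
Apr 18, 2019 falls on a Thursday, which is a business day, so no adjustment is needed.
The 10-calendar-day extension moves the deadline from Apr 18, 2019 to Apr 28, 2019.
Apr 28, 2019 is a Sunday; the next business day is Apr 29, 2019 (Monday).
Final deadline: Apr 29, 2019.

Apr 29, 2019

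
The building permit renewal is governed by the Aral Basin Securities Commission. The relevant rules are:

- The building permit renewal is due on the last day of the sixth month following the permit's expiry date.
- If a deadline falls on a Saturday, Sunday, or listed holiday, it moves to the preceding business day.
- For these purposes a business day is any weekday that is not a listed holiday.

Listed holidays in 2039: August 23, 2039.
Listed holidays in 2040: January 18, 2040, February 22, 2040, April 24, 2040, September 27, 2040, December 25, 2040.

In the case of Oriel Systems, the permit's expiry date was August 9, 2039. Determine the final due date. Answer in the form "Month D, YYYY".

February 29, 2040

6 months after August 9, 2039 falls in February 2040; the last day of that month is February 29, 2040.
February 29, 2040 (Wednesday) is already a business day.
Final deadline: February 29, 2040.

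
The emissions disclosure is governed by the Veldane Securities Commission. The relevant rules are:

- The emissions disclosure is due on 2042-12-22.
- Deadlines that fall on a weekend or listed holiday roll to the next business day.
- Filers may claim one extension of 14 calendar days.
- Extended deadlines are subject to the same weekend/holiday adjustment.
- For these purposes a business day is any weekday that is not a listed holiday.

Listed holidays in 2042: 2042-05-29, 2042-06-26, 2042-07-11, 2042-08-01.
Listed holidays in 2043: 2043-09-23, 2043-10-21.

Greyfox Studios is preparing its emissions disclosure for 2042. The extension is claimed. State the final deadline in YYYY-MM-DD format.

Start from the fixed due date, 2042-12-22.
2042-12-22 (Monday) is already a business day.
The 14-calendar-day extension moves the deadline from 2042-12-22 to 2043-01-05.
2043-01-05 is a Monday and not a listed holiday, so it stands.
The final due date is 2043-01-05.

2043-01-05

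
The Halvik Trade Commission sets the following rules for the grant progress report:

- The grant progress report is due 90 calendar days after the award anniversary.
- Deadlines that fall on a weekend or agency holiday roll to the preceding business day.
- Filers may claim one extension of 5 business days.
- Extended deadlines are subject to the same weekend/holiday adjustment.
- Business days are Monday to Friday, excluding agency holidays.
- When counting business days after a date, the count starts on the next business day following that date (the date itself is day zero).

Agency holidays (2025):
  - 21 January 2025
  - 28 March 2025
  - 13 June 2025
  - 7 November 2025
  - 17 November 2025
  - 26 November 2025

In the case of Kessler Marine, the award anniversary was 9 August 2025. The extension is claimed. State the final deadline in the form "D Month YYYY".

From 9 August 2025, 90 calendar days later is 7 November 2025.
7 November 2025 is a listed holiday, so it moves to the preceding business day, 6 November 2025 (Thursday).
Applying the 5-business-day extension: 5 business days after 6 November 2025 is 14 November 2025.
14 November 2025 (Friday) is already a business day.
Deadline: 14 November 2025.

14 November 2025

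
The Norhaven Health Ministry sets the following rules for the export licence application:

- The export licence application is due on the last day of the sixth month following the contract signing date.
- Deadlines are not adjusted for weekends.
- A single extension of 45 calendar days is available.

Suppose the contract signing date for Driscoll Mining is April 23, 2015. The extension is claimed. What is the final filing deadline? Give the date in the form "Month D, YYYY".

December 15, 2015

6 months after April 23, 2015 is October 2015; that month ends on October 31, 2015.
October 31, 2015 falls on a Saturday. The rules make no weekend/holiday allowance, so it remains October 31, 2015.
With the 45-day extension, October 31, 2015 becomes December 15, 2015.
December 15, 2015 is a Tuesday; no weekend or holiday adjustment applies.
The final due date is December 15, 2015.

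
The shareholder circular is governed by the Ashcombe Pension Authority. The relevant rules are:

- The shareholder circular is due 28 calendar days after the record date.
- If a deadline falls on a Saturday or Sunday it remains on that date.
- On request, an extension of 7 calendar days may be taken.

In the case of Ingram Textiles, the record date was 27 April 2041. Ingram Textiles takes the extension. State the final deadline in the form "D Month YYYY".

1 June 2041

28 calendar days after 27 April 2041 is 25 May 2041.
No adjustment is made for weekends or holidays, so 25 May 2041 stands.
Add the 7 calendar-day extension to 25 May 2041: 1 June 2041.
No adjustment is made for weekends or holidays, so 1 June 2041 stands.
So the filing is due 1 June 2041.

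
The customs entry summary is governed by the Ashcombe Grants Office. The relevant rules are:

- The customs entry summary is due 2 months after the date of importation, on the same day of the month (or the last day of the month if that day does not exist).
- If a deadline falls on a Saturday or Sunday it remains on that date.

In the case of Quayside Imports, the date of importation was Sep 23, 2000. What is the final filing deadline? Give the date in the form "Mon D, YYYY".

Moving 2 months forward from Sep 23, 2000 on the corresponding day gives Nov 23, 2000.
No adjustment is made for weekends or holidays, so Nov 23, 2000 stands.
Deadline: Nov 23, 2000.

Nov 23, 2000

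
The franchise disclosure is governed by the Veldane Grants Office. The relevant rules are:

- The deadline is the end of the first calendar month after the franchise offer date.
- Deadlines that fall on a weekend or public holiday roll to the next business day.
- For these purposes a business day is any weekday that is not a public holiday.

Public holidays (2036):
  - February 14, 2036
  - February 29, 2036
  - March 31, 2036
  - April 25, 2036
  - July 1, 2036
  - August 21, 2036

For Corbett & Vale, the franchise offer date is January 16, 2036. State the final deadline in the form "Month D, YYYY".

1 month after January 16, 2036 is February 2036; that month ends on February 29, 2036.
February 29, 2036 is a listed holiday; the next business day is March 3, 2036 (Monday).
So the filing is due March 3, 2036.

March 3, 2036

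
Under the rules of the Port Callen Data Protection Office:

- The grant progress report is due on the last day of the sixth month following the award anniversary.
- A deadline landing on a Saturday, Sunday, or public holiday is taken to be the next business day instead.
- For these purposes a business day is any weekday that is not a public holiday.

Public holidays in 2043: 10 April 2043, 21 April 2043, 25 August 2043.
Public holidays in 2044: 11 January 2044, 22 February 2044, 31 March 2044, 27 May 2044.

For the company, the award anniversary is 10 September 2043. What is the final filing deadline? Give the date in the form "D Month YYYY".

1 April 2044

The sixth month after 10 September 2043 is March 2044, whose last day is 31 March 2044.
Because 31 March 2044 is a listed holiday, the deadline becomes 1 April 2044 (Friday).
Final deadline: 1 April 2044.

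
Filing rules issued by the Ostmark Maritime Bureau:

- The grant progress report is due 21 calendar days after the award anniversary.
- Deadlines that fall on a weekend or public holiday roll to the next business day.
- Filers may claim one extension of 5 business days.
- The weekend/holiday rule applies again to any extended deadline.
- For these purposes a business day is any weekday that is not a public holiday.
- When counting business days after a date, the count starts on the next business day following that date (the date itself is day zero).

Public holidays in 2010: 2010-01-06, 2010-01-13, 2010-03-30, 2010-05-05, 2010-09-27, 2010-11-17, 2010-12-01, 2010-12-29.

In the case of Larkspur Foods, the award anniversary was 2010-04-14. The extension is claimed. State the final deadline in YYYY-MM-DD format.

21 calendar days after 2010-04-14 is 2010-05-05.
2010-05-05 is a listed holiday, so it moves to the next business day, 2010-05-06 (Thursday).
Counting 5 further business days from 2010-05-06 reaches 2010-05-13.
2010-05-13 falls on a Thursday, which is a business day, so no adjustment is needed.
So the filing is due 2010-05-13.

2010-05-13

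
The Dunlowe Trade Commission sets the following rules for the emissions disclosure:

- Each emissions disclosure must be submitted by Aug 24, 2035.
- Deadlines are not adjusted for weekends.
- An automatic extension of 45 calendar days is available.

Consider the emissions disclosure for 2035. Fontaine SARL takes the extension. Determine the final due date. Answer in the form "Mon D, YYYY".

The statutory due date is Aug 24, 2035.
Aug 24, 2035 falls on a Friday. The rules make no weekend/holiday allowance, so it remains Aug 24, 2035.
Add the 45 calendar-day extension to Aug 24, 2035: Oct 8, 2035.
Oct 8, 2035 is a Monday; no weekend or holiday adjustment applies.
Deadline: Oct 8, 2035.

Oct 8, 2035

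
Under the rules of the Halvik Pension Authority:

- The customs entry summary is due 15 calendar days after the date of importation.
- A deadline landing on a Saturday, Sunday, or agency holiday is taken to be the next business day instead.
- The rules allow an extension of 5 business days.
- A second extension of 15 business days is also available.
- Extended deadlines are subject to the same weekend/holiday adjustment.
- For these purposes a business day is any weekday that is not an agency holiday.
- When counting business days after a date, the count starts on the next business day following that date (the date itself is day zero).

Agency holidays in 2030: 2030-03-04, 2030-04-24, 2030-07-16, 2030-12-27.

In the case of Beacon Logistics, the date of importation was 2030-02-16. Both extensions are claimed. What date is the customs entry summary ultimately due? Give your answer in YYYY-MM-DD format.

Trigger date 2030-02-16 + 15 calendar days = 2030-03-03.
2030-03-03 falls on a Sunday. Rolling to the next business day gives 2030-03-05, a Tuesday.
Applying the 5-business-day extension: 5 business days after 2030-03-05 is 2030-03-12.
2030-03-12 is a Tuesday and not a listed holiday, so it stands.
Counting 15 further business days from 2030-03-12 reaches 2030-04-02.
2030-04-02 is a Tuesday and not a listed holiday, so it stands.
So the filing is due 2030-04-02.

2030-04-02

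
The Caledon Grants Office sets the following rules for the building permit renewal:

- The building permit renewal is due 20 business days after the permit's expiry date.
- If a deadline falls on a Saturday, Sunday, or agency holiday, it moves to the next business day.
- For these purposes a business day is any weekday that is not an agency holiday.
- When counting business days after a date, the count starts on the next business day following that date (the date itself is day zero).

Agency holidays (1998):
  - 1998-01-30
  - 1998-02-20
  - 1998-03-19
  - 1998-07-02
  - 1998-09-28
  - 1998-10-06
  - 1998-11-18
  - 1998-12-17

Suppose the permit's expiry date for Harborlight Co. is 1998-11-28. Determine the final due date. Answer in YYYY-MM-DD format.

20 business days after 1998-11-28, excluding weekends and holidays, is 1998-12-28.
Since 1998-12-28 is a Monday and not a holiday, the date is unchanged.
Final deadline: 1998-12-28.

1998-12-28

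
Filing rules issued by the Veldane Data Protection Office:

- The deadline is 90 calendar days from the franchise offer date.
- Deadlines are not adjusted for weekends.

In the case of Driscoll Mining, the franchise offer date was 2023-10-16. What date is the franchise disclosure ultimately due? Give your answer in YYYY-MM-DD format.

Trigger date 2023-10-16 + 90 calendar days = 2024-01-14.
2024-01-14 is a Sunday; no weekend or holiday adjustment applies.
The final due date is 2024-01-14.

2024-01-14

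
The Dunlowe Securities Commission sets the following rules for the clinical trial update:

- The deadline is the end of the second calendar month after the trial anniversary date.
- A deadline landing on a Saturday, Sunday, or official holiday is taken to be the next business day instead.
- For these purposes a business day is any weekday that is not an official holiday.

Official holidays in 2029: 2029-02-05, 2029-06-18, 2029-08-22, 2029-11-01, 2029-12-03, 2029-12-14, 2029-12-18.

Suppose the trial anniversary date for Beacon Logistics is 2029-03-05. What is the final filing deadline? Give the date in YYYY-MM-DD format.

2029-05-31

2 months after 2029-03-05 falls in May 2029; the last day of that month is 2029-05-31.
Since 2029-05-31 is a Thursday and not a holiday, the date is unchanged.
The final due date is 2029-05-31.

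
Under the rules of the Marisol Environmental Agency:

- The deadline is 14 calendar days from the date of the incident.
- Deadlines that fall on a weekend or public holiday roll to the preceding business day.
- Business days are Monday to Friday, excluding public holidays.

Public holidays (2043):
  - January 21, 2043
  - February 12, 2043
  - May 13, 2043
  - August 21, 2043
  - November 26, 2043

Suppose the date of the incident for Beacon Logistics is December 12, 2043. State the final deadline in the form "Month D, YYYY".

Adding 14 calendar days to December 12, 2043 gives December 26, 2043.
December 26, 2043 is a Saturday, so it moves to the preceding business day, December 25, 2043 (Friday).
So the filing is due December 25, 2043.

December 25, 2043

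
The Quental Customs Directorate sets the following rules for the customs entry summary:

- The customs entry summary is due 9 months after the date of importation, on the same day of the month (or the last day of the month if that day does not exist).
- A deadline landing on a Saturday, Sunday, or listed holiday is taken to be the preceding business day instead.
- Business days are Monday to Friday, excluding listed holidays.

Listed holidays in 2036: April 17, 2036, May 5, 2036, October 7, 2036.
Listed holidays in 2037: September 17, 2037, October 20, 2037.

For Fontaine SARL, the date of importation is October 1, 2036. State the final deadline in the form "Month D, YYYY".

Moving 9 months forward from October 1, 2036 on the corresponding day gives July 1, 2037.
July 1, 2037 falls on a Wednesday, which is a business day, so no adjustment is needed.
The final due date is July 1, 2037.

July 1, 2037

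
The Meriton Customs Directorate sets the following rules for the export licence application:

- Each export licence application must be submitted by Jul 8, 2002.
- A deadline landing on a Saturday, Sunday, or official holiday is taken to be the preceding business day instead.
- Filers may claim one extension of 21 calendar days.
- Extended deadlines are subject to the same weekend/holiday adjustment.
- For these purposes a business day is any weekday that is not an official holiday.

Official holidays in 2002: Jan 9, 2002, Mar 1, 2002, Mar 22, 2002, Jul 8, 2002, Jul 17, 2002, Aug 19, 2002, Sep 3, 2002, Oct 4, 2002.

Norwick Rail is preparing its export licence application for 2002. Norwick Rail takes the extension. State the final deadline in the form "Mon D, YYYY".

The stated deadline is Jul 8, 2002.
Jul 8, 2002 falls on a listed holiday. Rolling to the preceding business day gives Jul 5, 2002, a Friday.
The 21-calendar-day extension moves the deadline from Jul 5, 2002 to Jul 26, 2002.
Jul 26, 2002 is a Friday and not a listed holiday, so it stands.
Final deadline: Jul 26, 2002.

Jul 26, 2002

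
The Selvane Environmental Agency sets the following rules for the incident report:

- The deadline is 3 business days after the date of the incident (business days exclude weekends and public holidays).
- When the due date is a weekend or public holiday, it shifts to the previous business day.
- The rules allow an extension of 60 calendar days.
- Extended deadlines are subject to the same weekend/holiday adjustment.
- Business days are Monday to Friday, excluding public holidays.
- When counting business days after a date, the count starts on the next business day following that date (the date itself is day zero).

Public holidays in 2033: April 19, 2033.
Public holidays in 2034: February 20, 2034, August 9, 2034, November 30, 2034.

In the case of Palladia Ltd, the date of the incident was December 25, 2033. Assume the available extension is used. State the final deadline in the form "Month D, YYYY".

February 24, 2034

3 business days after December 25, 2033, excluding weekends and holidays, is December 28, 2033.
Since December 28, 2033 is a Wednesday and not a holiday, the date is unchanged.
With the 60-day extension, December 28, 2033 becomes February 26, 2034.
February 26, 2034 falls on a Sunday. Rolling to the preceding business day gives February 24, 2034, a Friday.
The final due date is February 24, 2034.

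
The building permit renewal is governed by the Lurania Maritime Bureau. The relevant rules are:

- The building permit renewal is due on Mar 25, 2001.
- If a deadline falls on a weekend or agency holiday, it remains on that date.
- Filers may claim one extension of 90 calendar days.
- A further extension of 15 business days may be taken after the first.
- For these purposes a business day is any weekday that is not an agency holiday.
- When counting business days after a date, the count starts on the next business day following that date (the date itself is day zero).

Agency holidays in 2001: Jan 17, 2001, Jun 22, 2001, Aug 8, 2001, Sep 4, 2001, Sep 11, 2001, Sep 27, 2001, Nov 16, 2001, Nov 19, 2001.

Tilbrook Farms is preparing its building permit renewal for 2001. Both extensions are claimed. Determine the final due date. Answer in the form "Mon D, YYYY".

Jul 13, 2001

The statutory due date is Mar 25, 2001.
Mar 25, 2001 is a Sunday; no weekend or holiday adjustment applies.
The 90-calendar-day extension moves the deadline from Mar 25, 2001 to Jun 23, 2001.
Jun 23, 2001 falls on a Saturday. The rules make no weekend/holiday allowance, so it remains Jun 23, 2001.
Counting 15 further business days from Jun 23, 2001 reaches Jul 13, 2001.
Jul 13, 2001 is a Friday; no weekend or holiday adjustment applies.
The final due date is Jul 13, 2001.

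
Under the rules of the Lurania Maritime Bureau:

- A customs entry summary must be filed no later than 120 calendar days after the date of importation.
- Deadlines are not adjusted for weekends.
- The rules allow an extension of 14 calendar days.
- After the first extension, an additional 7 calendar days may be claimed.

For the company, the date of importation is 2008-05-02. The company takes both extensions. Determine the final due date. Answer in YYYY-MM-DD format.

2008-09-20

120 calendar days after 2008-05-02 is 2008-08-30.
2008-08-30 is a Saturday; no weekend or holiday adjustment applies.
With the 14-day extension, 2008-08-30 becomes 2008-09-13.
2008-09-13 is a Saturday; no weekend or holiday adjustment applies.
The 7-calendar-day extension moves the deadline from 2008-09-13 to 2008-09-20.
No adjustment is made for weekends or holidays, so 2008-09-20 stands.
The final due date is 2008-09-20.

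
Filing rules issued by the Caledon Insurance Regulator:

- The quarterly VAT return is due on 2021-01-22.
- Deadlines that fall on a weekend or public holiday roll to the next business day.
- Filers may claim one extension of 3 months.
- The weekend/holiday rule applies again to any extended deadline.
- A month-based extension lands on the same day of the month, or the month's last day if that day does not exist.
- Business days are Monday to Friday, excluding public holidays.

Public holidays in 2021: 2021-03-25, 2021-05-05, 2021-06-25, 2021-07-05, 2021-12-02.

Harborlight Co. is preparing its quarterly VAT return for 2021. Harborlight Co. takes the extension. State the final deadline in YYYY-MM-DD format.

2021-04-22

Start from the fixed due date, 2021-01-22.
2021-01-22 (Friday) is already a business day.
Applying the 3 months extension: 3 months after 2021-01-22 is 2021-04-22.
Since 2021-04-22 is a Thursday and not a holiday, the date is unchanged.
Final deadline: 2021-04-22.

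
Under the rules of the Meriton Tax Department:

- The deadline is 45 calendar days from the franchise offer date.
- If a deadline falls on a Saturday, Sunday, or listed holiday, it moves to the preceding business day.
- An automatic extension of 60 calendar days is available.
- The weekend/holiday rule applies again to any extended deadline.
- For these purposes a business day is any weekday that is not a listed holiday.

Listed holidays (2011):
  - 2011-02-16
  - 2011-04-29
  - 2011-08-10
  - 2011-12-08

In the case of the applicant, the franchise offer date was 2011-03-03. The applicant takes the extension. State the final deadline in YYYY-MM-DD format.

2011-06-14

Trigger date 2011-03-03 + 45 calendar days = 2011-04-17.
Because 2011-04-17 is a Sunday, the deadline becomes 2011-04-15 (Friday).
The 60-calendar-day extension moves the deadline from 2011-04-15 to 2011-06-14.
2011-06-14 is a Tuesday and not a listed holiday, so it stands.
Final deadline: 2011-06-14.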